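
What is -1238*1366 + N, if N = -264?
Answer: -1691372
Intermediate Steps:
-1238*1366 + N = -1238*1366 - 264 = -1691108 - 264 = -1691372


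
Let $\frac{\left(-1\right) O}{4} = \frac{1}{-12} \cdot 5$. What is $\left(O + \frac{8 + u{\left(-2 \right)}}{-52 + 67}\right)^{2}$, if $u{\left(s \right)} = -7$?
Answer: $\frac{676}{225} \approx 3.0044$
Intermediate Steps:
$O = \frac{5}{3}$ ($O = - 4 \frac{1}{-12} \cdot 5 = - 4 \left(\left(- \frac{1}{12}\right) 5\right) = \left(-4\right) \left(- \frac{5}{12}\right) = \frac{5}{3} \approx 1.6667$)
$\left(O + \frac{8 + u{\left(-2 \right)}}{-52 + 67}\right)^{2} = \left(\frac{5}{3} + \frac{8 - 7}{-52 + 67}\right)^{2} = \left(\frac{5}{3} + 1 \cdot \frac{1}{15}\right)^{2} = \left(\frac{5}{3} + \frac{1}{15}\right)^{2} = \left(\frac{26}{15}\right)^{2} = \frac{676}{225}$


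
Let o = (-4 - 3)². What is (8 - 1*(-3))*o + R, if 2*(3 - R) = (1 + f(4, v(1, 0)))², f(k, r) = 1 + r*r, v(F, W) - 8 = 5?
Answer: -28157/2 ≈ -14079.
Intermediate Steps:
v(F, W) = 13 (v(F, W) = 8 + 5 = 13)
o = 49 (o = (-7)² = 49)
f(k, r) = 1 + r²
R = -29235/2 (R = 3 - (1 + (1 + 13²))²/2 = 3 - (1 + (1 + 169))²/2 = 3 - (1 + 170)²/2 = 3 - ½*171² = 3 - ½*29241 = 3 - 29241/2 = -29235/2 ≈ -14618.)
(8 - 1*(-3))*o + R = (8 - 1*(-3))*49 - 29235/2 = (8 + 3)*49 - 29235/2 = 11*49 - 29235/2 = 539 - 29235/2 = -28157/2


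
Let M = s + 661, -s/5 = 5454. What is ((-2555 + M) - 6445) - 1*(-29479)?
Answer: -6130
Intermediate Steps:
s = -27270 (s = -5*5454 = -27270)
M = -26609 (M = -27270 + 661 = -26609)
((-2555 + M) - 6445) - 1*(-29479) = ((-2555 - 26609) - 6445) - 1*(-29479) = (-29164 - 6445) + 29479 = -35609 + 29479 = -6130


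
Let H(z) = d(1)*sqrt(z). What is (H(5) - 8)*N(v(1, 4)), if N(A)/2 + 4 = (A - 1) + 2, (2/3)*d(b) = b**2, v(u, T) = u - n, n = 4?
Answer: 96 - 18*sqrt(5) ≈ 55.751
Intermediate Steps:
v(u, T) = -4 + u (v(u, T) = u - 1*4 = u - 4 = -4 + u)
d(b) = 3*b**2/2
N(A) = -6 + 2*A (N(A) = -8 + 2*((A - 1) + 2) = -8 + 2*((-1 + A) + 2) = -8 + 2*(1 + A) = -8 + (2 + 2*A) = -6 + 2*A)
H(z) = 3*sqrt(z)/2 (H(z) = ((3/2)*1**2)*sqrt(z) = ((3/2)*1)*sqrt(z) = 3*sqrt(z)/2)
(H(5) - 8)*N(v(1, 4)) = (3*sqrt(5)/2 - 8)*(-6 + 2*(-4 + 1)) = (-8 + 3*sqrt(5)/2)*(-6 + 2*(-3)) = (-8 + 3*sqrt(5)/2)*(-6 - 6) = (-8 + 3*sqrt(5)/2)*(-12) = 96 - 18*sqrt(5)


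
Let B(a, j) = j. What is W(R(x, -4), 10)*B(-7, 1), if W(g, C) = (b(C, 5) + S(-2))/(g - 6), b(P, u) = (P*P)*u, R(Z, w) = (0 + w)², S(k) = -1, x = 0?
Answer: 499/10 ≈ 49.900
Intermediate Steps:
R(Z, w) = w²
b(P, u) = u*P² (b(P, u) = P²*u = u*P²)
W(g, C) = (-1 + 5*C²)/(-6 + g) (W(g, C) = (5*C² - 1)/(g - 6) = (-1 + 5*C²)/(-6 + g))
W(R(x, -4), 10)*B(-7, 1) = ((-1 + 5*10²)/(-6 + (-4)²))*1 = ((-1 + 5*100)/(-6 + 16))*1 = ((-1 + 500)/10)*1 = ((⅒)*499)*1 = (499/10)*1 = 499/10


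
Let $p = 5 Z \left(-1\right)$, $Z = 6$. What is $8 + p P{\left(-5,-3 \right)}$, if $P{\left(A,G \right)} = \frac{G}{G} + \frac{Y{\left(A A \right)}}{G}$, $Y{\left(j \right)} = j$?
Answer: $228$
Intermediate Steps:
$p = -30$ ($p = 5 \cdot 6 \left(-1\right) = 30 \left(-1\right) = -30$)
$P{\left(A,G \right)} = 1 + \frac{A^{2}}{G}$ ($P{\left(A,G \right)} = \frac{G}{G} + \frac{A A}{G} = 1 + \frac{A^{2}}{G}$)
$8 + p P{\left(-5,-3 \right)} = 8 - 30 \frac{-3 + \left(-5\right)^{2}}{-3} = 8 - 30 \left(- \frac{-3 + 25}{3}\right) = 8 - 30 \left(\left(- \frac{1}{3}\right) 22\right) = 8 - -220 = 8 + 220 = 228$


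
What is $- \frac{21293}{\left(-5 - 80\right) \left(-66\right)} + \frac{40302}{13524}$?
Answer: $- \frac{2578013}{3161235} \approx -0.81551$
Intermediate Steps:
$- \frac{21293}{\left(-5 - 80\right) \left(-66\right)} + \frac{40302}{13524} = - \frac{21293}{\left(-85\right) \left(-66\right)} + 40302 \cdot \frac{1}{13524} = - \frac{21293}{5610} + \frac{6717}{2254} = - \frac{2578013}{3161235}$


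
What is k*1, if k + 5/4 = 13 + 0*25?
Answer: 47/4 ≈ 11.750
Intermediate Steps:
k = 47/4 (k = -5/4 + (13 + 0*25) = -5/4 + (13 + 0) = -5/4 + 13 = 47/4 ≈ 11.750)
k*1 = (47/4)*1 = 47/4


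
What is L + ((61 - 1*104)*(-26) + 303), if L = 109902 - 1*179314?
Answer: -67991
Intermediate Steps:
L = -69412 (L = 109902 - 179314 = -69412)
L + ((61 - 1*104)*(-26) + 303) = -69412 + ((61 - 1*104)*(-26) + 303) = -69412 + ((61 - 104)*(-26) + 303) = -69412 + (-43*(-26) + 303) = -69412 + (1118 + 303) = -69412 + 1421 = -67991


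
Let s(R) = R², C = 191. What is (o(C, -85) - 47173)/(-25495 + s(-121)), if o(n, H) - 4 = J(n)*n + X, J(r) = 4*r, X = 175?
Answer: -49465/5427 ≈ -9.1146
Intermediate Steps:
o(n, H) = 179 + 4*n² (o(n, H) = 4 + ((4*n)*n + 175) = 4 + (4*n² + 175) = 4 + (175 + 4*n²) = 179 + 4*n²)
(o(C, -85) - 47173)/(-25495 + s(-121)) = ((179 + 4*191²) - 47173)/(-25495 + (-121)²) = ((179 + 4*36481) - 47173)/(-25495 + 14641) = ((179 + 145924) - 47173)/(-10854) = (146103 - 47173)*(-1/10854) = 98930*(-1/10854) = -49465/5427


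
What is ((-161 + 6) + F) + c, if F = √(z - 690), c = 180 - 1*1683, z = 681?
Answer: -1658 + 3*I ≈ -1658.0 + 3.0*I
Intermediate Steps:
c = -1503 (c = 180 - 1683 = -1503)
F = 3*I (F = √(681 - 690) = √(-9) = 3*I ≈ 3.0*I)
((-161 + 6) + F) + c = ((-161 + 6) + 3*I) - 1503 = (-155 + 3*I) - 1503 = -1658 + 3*I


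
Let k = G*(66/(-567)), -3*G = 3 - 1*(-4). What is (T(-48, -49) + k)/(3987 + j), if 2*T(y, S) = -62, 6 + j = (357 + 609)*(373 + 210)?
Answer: -2489/45939879 ≈ -5.4180e-5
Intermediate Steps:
G = -7/3 (G = -(3 - 1*(-4))/3 = -(3 + 4)/3 = -⅓*7 = -7/3 ≈ -2.3333)
j = 563172 (j = -6 + (357 + 609)*(373 + 210) = -6 + 966*583 = -6 + 563178 = 563172)
T(y, S) = -31 (T(y, S) = (½)*(-62) = -31)
k = 22/81 (k = -154/(-567) = -154*(-1)/567 = -7/3*(-22/189) = 22/81 ≈ 0.27161)
(T(-48, -49) + k)/(3987 + j) = (-31 + 22/81)/(3987 + 563172) = -2489/81/567159 = -2489/81*1/567159 = -2489/45939879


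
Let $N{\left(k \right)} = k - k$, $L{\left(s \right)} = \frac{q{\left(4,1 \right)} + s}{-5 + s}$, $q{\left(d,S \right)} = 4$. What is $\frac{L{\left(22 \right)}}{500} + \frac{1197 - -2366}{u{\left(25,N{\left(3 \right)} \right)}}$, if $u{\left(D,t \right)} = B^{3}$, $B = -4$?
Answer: $- \frac{7570959}{136000} \approx -55.669$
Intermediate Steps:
$L{\left(s \right)} = \frac{4 + s}{-5 + s}$
$N{\left(k \right)} = 0$
$u{\left(D,t \right)} = -64$ ($u{\left(D,t \right)} = \left(-4\right)^{3} = -64$)
$\frac{L{\left(22 \right)}}{500} + \frac{1197 - -2366}{u{\left(25,N{\left(3 \right)} \right)}} = \frac{\frac{1}{-5 + 22} \left(4 + 22\right)}{500} + \frac{1197 - -2366}{-64} = \frac{1}{17} \cdot 26 \cdot \frac{1}{500} + \left(1197 + 2366\right) \left(- \frac{1}{64}\right) = \frac{1}{17} \cdot 26 \cdot \frac{1}{500} + 3563 \left(- \frac{1}{64}\right) = \frac{26}{17} \cdot \frac{1}{500} - \frac{3563}{64} = \frac{13}{4250} - \frac{3563}{64} = - \frac{7570959}{136000}$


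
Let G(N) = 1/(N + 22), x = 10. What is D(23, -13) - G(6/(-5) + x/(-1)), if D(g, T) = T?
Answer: -707/54 ≈ -13.093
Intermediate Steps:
G(N) = 1/(22 + N)
D(23, -13) - G(6/(-5) + x/(-1)) = -13 - 1/(22 + (6/(-5) + 10/(-1))) = -13 - 1/(22 + (6*(-⅕) + 10*(-1))) = -13 - 1/(22 + (-6/5 - 10)) = -13 - 1/(22 - 56/5) = -13 - 1/54/5 = -13 - 1*5/54 = -13 - 5/54 = -707/54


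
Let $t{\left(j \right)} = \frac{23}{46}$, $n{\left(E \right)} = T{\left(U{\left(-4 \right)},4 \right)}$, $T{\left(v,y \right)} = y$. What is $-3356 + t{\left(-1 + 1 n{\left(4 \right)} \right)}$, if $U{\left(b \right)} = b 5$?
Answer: $- \frac{6711}{2} \approx -3355.5$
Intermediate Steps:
$U{\left(b \right)} = 5 b$
$n{\left(E \right)} = 4$
$t{\left(j \right)} = \frac{1}{2}$ ($t{\left(j \right)} = 23 \cdot \frac{1}{46} = \frac{1}{2}$)
$-3356 + t{\left(-1 + 1 n{\left(4 \right)} \right)} = -3356 + \frac{1}{2} = - \frac{6711}{2}$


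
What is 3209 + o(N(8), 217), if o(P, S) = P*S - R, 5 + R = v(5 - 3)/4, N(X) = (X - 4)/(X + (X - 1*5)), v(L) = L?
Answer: 72433/22 ≈ 3292.4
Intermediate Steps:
N(X) = (-4 + X)/(-5 + 2*X) (N(X) = (-4 + X)/(X + (X - 5)) = (-4 + X)/(X + (-5 + X)) = (-4 + X)/(-5 + 2*X))
R = -9/2 (R = -5 + (5 - 3)/4 = -5 + 2*(1/4) = -5 + 1/2 = -9/2 ≈ -4.5000)
o(P, S) = 9/2 + P*S (o(P, S) = P*S - 1*(-9/2) = P*S + 9/2 = 9/2 + P*S)
3209 + o(N(8), 217) = 3209 + (9/2 + ((-4 + 8)/(-5 + 2*8))*217) = 3209 + (9/2 + (4/(-5 + 16))*217) = 3209 + (9/2 + (4/11)*217) = 3209 + (9/2 + 868/11) = 3209 + 1835/22 = 72433/22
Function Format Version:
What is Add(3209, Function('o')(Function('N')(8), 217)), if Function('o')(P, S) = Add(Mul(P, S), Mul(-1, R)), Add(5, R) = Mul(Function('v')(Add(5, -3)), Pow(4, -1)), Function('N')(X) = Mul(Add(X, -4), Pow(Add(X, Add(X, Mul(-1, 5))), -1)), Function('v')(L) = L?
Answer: Rational(72433, 22) ≈ 3292.4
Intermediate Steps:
Function('N')(X) = Mul(Pow(Add(-5, Mul(2, X)), -1), Add(-4, X)) (Function('N')(X) = Mul(Add(-4, X), Pow(Add(X, Add(X, -5)), -1)) = Mul(Add(-4, X), Pow(Add(X, Add(-5, X)), -1)) = Mul(Add(-4, X), Pow(Add(-5, Mul(2, X)), -1)) = Mul(Pow(Add(-5, Mul(2, X)), -1), Add(-4, X)))
R = Rational(-9, 2) (R = Add(-5, Mul(Add(5, -3), Pow(4, -1))) = Add(-5, Mul(2, Rational(1, 4))) = Add(-5, Rational(1, 2)) = Rational(-9, 2) ≈ -4.5000)
Function('o')(P, S) = Add(Rational(9, 2), Mul(P, S)) (Function('o')(P, S) = Add(Mul(P, S), Mul(-1, Rational(-9, 2))) = Add(Mul(P, S), Rational(9, 2)) = Add(Rational(9, 2), Mul(P, S)))
Add(3209, Function('o')(Function('N')(8), 217)) = Add(3209, Add(Rational(9, 2), Mul(Mul(Pow(Add(-5, Mul(2, 8)), -1), Add(-4, 8)), 217))) = Add(3209, Add(Rational(9, 2), Mul(Mul(Pow(Add(-5, 16), -1), 4), 217))) = Add(3209, Add(Rational(9, 2), Mul(Mul(Pow(11, -1), 4), 217))) = Add(3209, Add(Rational(9, 2), Mul(Mul(Rational(1, 11), 4), 217))) = Add(3209, Add(Rational(9, 2), Mul(Rational(4, 11), 217))) = Add(3209, Add(Rational(9, 2), Rational(868, 11))) = Add(3209, Rational(1835, 22)) = Rational(72433, 22)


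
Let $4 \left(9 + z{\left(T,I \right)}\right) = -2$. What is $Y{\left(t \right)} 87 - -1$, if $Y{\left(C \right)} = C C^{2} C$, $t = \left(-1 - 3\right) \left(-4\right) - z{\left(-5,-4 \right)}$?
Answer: $\frac{588572503}{16} \approx 3.6786 \cdot 10^{7}$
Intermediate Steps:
$z{\left(T,I \right)} = - \frac{19}{2}$ ($z{\left(T,I \right)} = -9 + \frac{1}{4} \left(-2\right) = -9 - \frac{1}{2} = - \frac{19}{2}$)
$t = \frac{51}{2}$ ($t = \left(-1 - 3\right) \left(-4\right) - - \frac{19}{2} = \left(-4\right) \left(-4\right) + \frac{19}{2} = 16 + \frac{19}{2} = \frac{51}{2} \approx 25.5$)
$Y{\left(C \right)} = C^{4}$ ($Y{\left(C \right)} = C^{3} C = C^{4}$)
$Y{\left(t \right)} 87 - -1 = \left(\frac{51}{2}\right)^{4} \cdot 87 - -1 = \frac{6765201}{16} \cdot 87 + 1 = \frac{588572487}{16} + 1 = \frac{588572503}{16}$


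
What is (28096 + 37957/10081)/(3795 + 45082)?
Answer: 283273733/492729037 ≈ 0.57491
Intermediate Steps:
(28096 + 37957/10081)/(3795 + 45082) = (28096 + 37957*(1/10081))/48877 = (28096 + 37957/10081)*(1/48877) = (283273733/10081)*(1/48877) = 283273733/492729037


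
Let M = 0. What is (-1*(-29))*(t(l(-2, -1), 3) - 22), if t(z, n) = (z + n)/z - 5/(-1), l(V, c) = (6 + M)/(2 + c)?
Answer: -899/2 ≈ -449.50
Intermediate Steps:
l(V, c) = 6/(2 + c) (l(V, c) = (6 + 0)/(2 + c) = 6/(2 + c))
t(z, n) = 5 + (n + z)/z (t(z, n) = (n + z)/z - 5*(-1) = (n + z)/z + 5 = 5 + (n + z)/z)
(-1*(-29))*(t(l(-2, -1), 3) - 22) = (-1*(-29))*((6 + 3/((6/(2 - 1)))) - 22) = 29*((6 + 3/((6/1))) - 22) = 29*((6 + 3/((6*1))) - 22) = 29*((6 + 3/6) - 22) = 29*((6 + 3*(1/6)) - 22) = 29*((6 + 1/2) - 22) = 29*(13/2 - 22) = 29*(-31/2) = -899/2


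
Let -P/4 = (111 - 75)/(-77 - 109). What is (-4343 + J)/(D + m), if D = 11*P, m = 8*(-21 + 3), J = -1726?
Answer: 8959/200 ≈ 44.795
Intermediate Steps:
P = 24/31 (P = -4*(111 - 75)/(-77 - 109) = -144/(-186) = -144*(-1)/186 = -4*(-6/31) = 24/31 ≈ 0.77419)
m = -144 (m = 8*(-18) = -144)
D = 264/31 (D = 11*(24/31) = 264/31 ≈ 8.5161)
(-4343 + J)/(D + m) = (-4343 - 1726)/(264/31 - 144) = -6069/(-4200/31) = -6069*(-31/4200) = 8959/200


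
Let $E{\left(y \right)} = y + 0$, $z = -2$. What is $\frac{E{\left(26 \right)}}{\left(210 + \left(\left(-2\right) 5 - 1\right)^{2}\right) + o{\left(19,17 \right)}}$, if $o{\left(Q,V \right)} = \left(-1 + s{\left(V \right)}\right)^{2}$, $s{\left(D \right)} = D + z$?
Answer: $\frac{26}{527} \approx 0.049336$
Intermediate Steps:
$s{\left(D \right)} = -2 + D$ ($s{\left(D \right)} = D - 2 = -2 + D$)
$E{\left(y \right)} = y$
$o{\left(Q,V \right)} = \left(-3 + V\right)^{2}$ ($o{\left(Q,V \right)} = \left(-1 + \left(-2 + V\right)\right)^{2} = \left(-3 + V\right)^{2}$)
$\frac{E{\left(26 \right)}}{\left(210 + \left(\left(-2\right) 5 - 1\right)^{2}\right) + o{\left(19,17 \right)}} = \frac{26}{\left(210 + \left(\left(-2\right) 5 - 1\right)^{2}\right) + \left(-3 + 17\right)^{2}} = \frac{26}{\left(210 + \left(-10 - 1\right)^{2}\right) + 14^{2}} = \frac{26}{\left(210 + \left(-11\right)^{2}\right) + 196} = \frac{26}{\left(210 + 121\right) + 196} = \frac{26}{331 + 196} = \frac{26}{527}$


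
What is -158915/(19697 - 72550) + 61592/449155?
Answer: 74632788801/23739189215 ≈ 3.1439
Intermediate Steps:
-158915/(19697 - 72550) + 61592/449155 = -158915/(-52853) + 61592*(1/449155) = -158915*(-1/52853) + 61592/449155 = 158915/52853 + 61592/449155 = 74632788801/23739189215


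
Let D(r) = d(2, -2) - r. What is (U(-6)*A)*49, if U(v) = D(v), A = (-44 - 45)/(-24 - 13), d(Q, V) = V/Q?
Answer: 21805/37 ≈ 589.32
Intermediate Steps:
D(r) = -1 - r (D(r) = -2/2 - r = -2*½ - r = -1 - r)
A = 89/37 (A = -89/(-37) = -89*(-1/37) = 89/37 ≈ 2.4054)
U(v) = -1 - v
(U(-6)*A)*49 = ((-1 - 1*(-6))*(89/37))*49 = ((-1 + 6)*(89/37))*49 = (5*(89/37))*49 = (445/37)*49 = 21805/37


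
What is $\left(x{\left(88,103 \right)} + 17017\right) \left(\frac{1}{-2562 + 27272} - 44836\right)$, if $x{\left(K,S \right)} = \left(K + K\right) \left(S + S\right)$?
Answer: $- \frac{59021026660607}{24710} \approx -2.3885 \cdot 10^{9}$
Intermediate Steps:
$x{\left(K,S \right)} = 4 K S$ ($x{\left(K,S \right)} = 2 K 2 S = 4 K S$)
$\left(x{\left(88,103 \right)} + 17017\right) \left(\frac{1}{-2562 + 27272} - 44836\right) = \left(4 \cdot 88 \cdot 103 + 17017\right) \left(\frac{1}{-2562 + 27272} - 44836\right) = \left(36256 + 17017\right) \left(\frac{1}{24710} - 44836\right) = 53273 \left(\frac{1}{24710} - 44836\right) = 53273 \left(- \frac{1107897559}{24710}\right) = - \frac{59021026660607}{24710}$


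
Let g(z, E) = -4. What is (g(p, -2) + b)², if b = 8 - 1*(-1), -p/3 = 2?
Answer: 25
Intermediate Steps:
p = -6 (p = -3*2 = -6)
b = 9 (b = 8 + 1 = 9)
(g(p, -2) + b)² = (-4 + 9)² = 5² = 25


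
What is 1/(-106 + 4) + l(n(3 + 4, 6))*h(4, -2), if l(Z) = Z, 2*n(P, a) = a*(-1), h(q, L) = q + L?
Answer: -613/102 ≈ -6.0098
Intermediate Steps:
h(q, L) = L + q
n(P, a) = -a/2 (n(P, a) = (a*(-1))/2 = (-a)/2 = -a/2)
1/(-106 + 4) + l(n(3 + 4, 6))*h(4, -2) = 1/(-106 + 4) + (-½*6)*(-2 + 4) = 1/(-102) - 3*2 = -1/102 - 6 = -613/102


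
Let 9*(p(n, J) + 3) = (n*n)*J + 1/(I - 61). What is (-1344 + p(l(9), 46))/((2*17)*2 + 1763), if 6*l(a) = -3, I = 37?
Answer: -290677/395496 ≈ -0.73497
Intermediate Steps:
l(a) = -1/2 (l(a) = (1/6)*(-3) = -1/2)
p(n, J) = -649/216 + J*n**2/9 (p(n, J) = -3 + ((n*n)*J + 1/(37 - 61))/9 = -3 + (n**2*J + 1/(-24))/9 = -3 + (J*n**2 - 1/24)/9 = -3 + (-1/24 + J*n**2)/9 = -3 + (-1/216 + J*n**2/9) = -649/216 + J*n**2/9)
(-1344 + p(l(9), 46))/((2*17)*2 + 1763) = (-1344 + (-649/216 + (1/9)*46*(-1/2)**2))/((2*17)*2 + 1763) = (-1344 + (-649/216 + (1/9)*46*(1/4)))/(34*2 + 1763) = (-1344 + (-649/216 + 23/18))/(68 + 1763) = (-1344 - 373/216)/1831 = -290677/216*1/1831 = -290677/395496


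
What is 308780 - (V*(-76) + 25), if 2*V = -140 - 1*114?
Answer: 299103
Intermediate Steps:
V = -127 (V = (-140 - 1*114)/2 = (-140 - 114)/2 = (½)*(-254) = -127)
308780 - (V*(-76) + 25) = 308780 - (-127*(-76) + 25) = 308780 - (9652 + 25) = 308780 - 1*9677 = 308780 - 9677 = 299103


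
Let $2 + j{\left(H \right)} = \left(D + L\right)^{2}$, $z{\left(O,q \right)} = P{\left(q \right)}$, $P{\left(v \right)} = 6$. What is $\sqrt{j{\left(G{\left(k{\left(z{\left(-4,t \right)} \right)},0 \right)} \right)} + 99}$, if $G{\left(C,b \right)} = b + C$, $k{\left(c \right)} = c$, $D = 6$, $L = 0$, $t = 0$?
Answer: $\sqrt{133} \approx 11.533$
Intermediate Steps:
$z{\left(O,q \right)} = 6$
$G{\left(C,b \right)} = C + b$
$j{\left(H \right)} = 34$ ($j{\left(H \right)} = -2 + \left(6 + 0\right)^{2} = -2 + 6^{2} = -2 + 36 = 34$)
$\sqrt{j{\left(G{\left(k{\left(z{\left(-4,t \right)} \right)},0 \right)} \right)} + 99} = \sqrt{34 + 99} = \sqrt{133}$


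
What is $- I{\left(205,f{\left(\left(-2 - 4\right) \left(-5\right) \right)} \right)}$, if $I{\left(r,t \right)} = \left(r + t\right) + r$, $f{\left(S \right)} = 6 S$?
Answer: $-590$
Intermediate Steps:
$I{\left(r,t \right)} = t + 2 r$
$- I{\left(205,f{\left(\left(-2 - 4\right) \left(-5\right) \right)} \right)} = - (6 \left(-2 - 4\right) \left(-5\right) + 2 \cdot 205) = - (6 \left(\left(-6\right) \left(-5\right)\right) + 410) = - (6 \cdot 30 + 410) = - (180 + 410) = \left(-1\right) 590 = -590$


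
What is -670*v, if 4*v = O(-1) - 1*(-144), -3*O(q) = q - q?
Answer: -24120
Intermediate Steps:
O(q) = 0 (O(q) = -(q - q)/3 = -⅓*0 = 0)
v = 36 (v = (0 - 1*(-144))/4 = (0 + 144)/4 = (¼)*144 = 36)
-670*v = -670*36 = -24120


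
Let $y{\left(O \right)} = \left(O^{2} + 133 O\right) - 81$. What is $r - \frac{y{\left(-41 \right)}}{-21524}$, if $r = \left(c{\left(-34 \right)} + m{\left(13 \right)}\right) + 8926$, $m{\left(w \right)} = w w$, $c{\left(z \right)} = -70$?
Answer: $\frac{194250247}{21524} \approx 9024.8$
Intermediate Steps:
$m{\left(w \right)} = w^{2}$
$y{\left(O \right)} = -81 + O^{2} + 133 O$
$r = 9025$ ($r = \left(-70 + 13^{2}\right) + 8926 = \left(-70 + 169\right) + 8926 = 99 + 8926 = 9025$)
$r - \frac{y{\left(-41 \right)}}{-21524} = 9025 - \frac{-81 + \left(-41\right)^{2} + 133 \left(-41\right)}{-21524} = 9025 - \left(-81 + 1681 - 5453\right) \left(- \frac{1}{21524}\right) = 9025 - \left(-3853\right) \left(- \frac{1}{21524}\right) = 9025 - \frac{3853}{21524} = \frac{194250247}{21524}$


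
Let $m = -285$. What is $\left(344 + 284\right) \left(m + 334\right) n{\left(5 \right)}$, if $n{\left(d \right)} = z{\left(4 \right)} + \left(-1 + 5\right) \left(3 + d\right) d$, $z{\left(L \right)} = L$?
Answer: $5046608$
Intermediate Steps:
$n{\left(d \right)} = 4 + d \left(12 + 4 d\right)$ ($n{\left(d \right)} = 4 + \left(-1 + 5\right) \left(3 + d\right) d = 4 + 4 \left(3 + d\right) d = 4 + \left(12 + 4 d\right) d = 4 + d \left(12 + 4 d\right)$)
$\left(344 + 284\right) \left(m + 334\right) n{\left(5 \right)} = \left(344 + 284\right) \left(-285 + 334\right) \left(4 + 4 \cdot 5^{2} + 12 \cdot 5\right) = 628 \cdot 49 \left(4 + 4 \cdot 25 + 60\right) = 30772 \left(4 + 100 + 60\right) = 30772 \cdot 164 = 5046608$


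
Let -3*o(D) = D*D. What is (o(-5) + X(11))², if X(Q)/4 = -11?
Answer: 24649/9 ≈ 2738.8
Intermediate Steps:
X(Q) = -44 (X(Q) = 4*(-11) = -44)
o(D) = -D²/3 (o(D) = -D*D/3 = -D²/3)
(o(-5) + X(11))² = (-⅓*(-5)² - 44)² = (-⅓*25 - 44)² = (-25/3 - 44)² = (-157/3)² = 24649/9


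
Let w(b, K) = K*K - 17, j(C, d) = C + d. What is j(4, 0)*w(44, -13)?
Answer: 608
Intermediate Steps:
w(b, K) = -17 + K² (w(b, K) = K² - 17 = -17 + K²)
j(4, 0)*w(44, -13) = (4 + 0)*(-17 + (-13)²) = 4*(-17 + 169) = 4*152 = 608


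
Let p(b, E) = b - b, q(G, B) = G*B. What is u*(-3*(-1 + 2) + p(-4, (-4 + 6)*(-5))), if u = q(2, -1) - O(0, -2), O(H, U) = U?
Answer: 0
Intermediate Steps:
q(G, B) = B*G
p(b, E) = 0
u = 0 (u = -1*2 - 1*(-2) = -2 + 2 = 0)
u*(-3*(-1 + 2) + p(-4, (-4 + 6)*(-5))) = 0*(-3*(-1 + 2) + 0) = 0*(-3*1 + 0) = 0*(-3 + 0) = 0*(-3) = 0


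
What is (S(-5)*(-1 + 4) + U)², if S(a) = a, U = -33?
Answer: 2304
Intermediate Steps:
(S(-5)*(-1 + 4) + U)² = (-5*(-1 + 4) - 33)² = (-5*3 - 33)² = (-15 - 33)² = (-48)² = 2304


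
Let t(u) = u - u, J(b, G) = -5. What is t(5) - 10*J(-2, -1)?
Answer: 50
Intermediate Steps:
t(u) = 0
t(5) - 10*J(-2, -1) = 0 - 10*(-5) = 0 + 50 = 50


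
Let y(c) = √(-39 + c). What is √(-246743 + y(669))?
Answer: √(-246743 + 3*√70) ≈ 496.71*I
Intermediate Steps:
√(-246743 + y(669)) = √(-246743 + √(-39 + 669)) = √(-246743 + √630) = √(-246743 + 3*√70)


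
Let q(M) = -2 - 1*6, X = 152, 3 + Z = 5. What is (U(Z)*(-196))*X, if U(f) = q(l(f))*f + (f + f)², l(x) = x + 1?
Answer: 0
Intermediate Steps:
Z = 2 (Z = -3 + 5 = 2)
l(x) = 1 + x
q(M) = -8 (q(M) = -2 - 6 = -8)
U(f) = -8*f + 4*f² (U(f) = -8*f + (f + f)² = -8*f + (2*f)² = -8*f + 4*f²)
(U(Z)*(-196))*X = ((4*2*(-2 + 2))*(-196))*152 = ((4*2*0)*(-196))*152 = (0*(-196))*152 = 0*152 = 0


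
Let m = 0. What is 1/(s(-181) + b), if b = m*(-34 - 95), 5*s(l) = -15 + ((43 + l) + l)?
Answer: -5/334 ≈ -0.014970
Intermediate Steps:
s(l) = 28/5 + 2*l/5 (s(l) = (-15 + ((43 + l) + l))/5 = (-15 + (43 + 2*l))/5 = (28 + 2*l)/5 = 28/5 + 2*l/5)
b = 0 (b = 0*(-34 - 95) = 0*(-129) = 0)
1/(s(-181) + b) = 1/((28/5 + (⅖)*(-181)) + 0) = 1/((28/5 - 362/5) + 0) = 1/(-334/5 + 0) = 1/(-334/5) = -5/334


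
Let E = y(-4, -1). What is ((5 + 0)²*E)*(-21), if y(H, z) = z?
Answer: 525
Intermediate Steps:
E = -1
((5 + 0)²*E)*(-21) = ((5 + 0)²*(-1))*(-21) = (5²*(-1))*(-21) = (25*(-1))*(-21) = -25*(-21) = 525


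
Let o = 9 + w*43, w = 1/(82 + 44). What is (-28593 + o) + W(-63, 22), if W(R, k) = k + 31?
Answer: -3594863/126 ≈ -28531.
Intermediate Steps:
W(R, k) = 31 + k
w = 1/126 ≈ 0.0079365
o = 1177/126 (o = 9 + (1/126)*43 = 9 + 43/126 = 1177/126 ≈ 9.3413)
(-28593 + o) + W(-63, 22) = (-28593 + 1177/126) + (31 + 22) = -3601541/126 + 53 = -3594863/126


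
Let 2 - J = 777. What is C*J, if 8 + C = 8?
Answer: 0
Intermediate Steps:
C = 0 (C = -8 + 8 = 0)
J = -775 (J = 2 - 1*777 = 2 - 777 = -775)
C*J = 0*(-775) = 0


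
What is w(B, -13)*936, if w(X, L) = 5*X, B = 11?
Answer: 51480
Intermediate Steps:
w(B, -13)*936 = (5*11)*936 = 55*936 = 51480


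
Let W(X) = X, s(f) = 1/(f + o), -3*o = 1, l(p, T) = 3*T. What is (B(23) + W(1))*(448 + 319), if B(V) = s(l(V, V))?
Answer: 160303/206 ≈ 778.17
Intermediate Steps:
o = -⅓ (o = -⅓*1 = -⅓ ≈ -0.33333)
s(f) = 1/(-⅓ + f) (s(f) = 1/(f - ⅓) = 1/(-⅓ + f))
B(V) = 3/(-1 + 9*V) (B(V) = 3/(-1 + 3*(3*V)) = 3/(-1 + 9*V))
(B(23) + W(1))*(448 + 319) = (3/(-1 + 9*23) + 1)*(448 + 319) = (3/(-1 + 207) + 1)*767 = (3/206 + 1)*767 = (209/206)*767 = 160303/206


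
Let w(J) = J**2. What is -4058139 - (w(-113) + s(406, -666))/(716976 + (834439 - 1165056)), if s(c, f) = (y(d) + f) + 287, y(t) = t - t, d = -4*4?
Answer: -1567898538291/386359 ≈ -4.0581e+6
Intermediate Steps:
d = -16
y(t) = 0
s(c, f) = 287 + f (s(c, f) = (0 + f) + 287 = f + 287 = 287 + f)
-4058139 - (w(-113) + s(406, -666))/(716976 + (834439 - 1165056)) = -4058139 - ((-113)**2 + (287 - 666))/(716976 + (834439 - 1165056)) = -4058139 - (12769 - 379)/(716976 - 330617) = -4058139 - 12390/386359 = -1567898538291/386359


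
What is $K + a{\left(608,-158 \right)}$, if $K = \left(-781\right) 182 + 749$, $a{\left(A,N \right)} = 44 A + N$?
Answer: $-114799$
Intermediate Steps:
$a{\left(A,N \right)} = N + 44 A$
$K = -141393$ ($K = -142142 + 749 = -141393$)
$K + a{\left(608,-158 \right)} = -141393 + \left(-158 + 44 \cdot 608\right) = -141393 + \left(-158 + 26752\right) = -141393 + 26594 = -114799$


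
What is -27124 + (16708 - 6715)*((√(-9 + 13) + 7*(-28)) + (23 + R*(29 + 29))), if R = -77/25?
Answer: -88026913/25 ≈ -3.5211e+6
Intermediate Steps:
R = -77/25 (R = -77*1/25 = -77/25 ≈ -3.0800)
-27124 + (16708 - 6715)*((√(-9 + 13) + 7*(-28)) + (23 + R*(29 + 29))) = -27124 + (16708 - 6715)*((√(-9 + 13) + 7*(-28)) + (23 - 77*(29 + 29)/25)) = -27124 + 9993*((√4 - 196) + (23 - 77/25*58)) = -27124 + 9993*((2 - 196) + (23 - 4466/25)) = -27124 + 9993*(-194 - 3891/25) = -27124 + 9993*(-8741/25) = -27124 - 87348813/25 = -88026913/25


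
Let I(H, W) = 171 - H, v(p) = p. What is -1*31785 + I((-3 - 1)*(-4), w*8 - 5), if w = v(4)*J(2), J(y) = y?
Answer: -31630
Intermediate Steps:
w = 8 (w = 4*2 = 8)
-1*31785 + I((-3 - 1)*(-4), w*8 - 5) = -1*31785 + (171 - (-3 - 1)*(-4)) = -31785 + (171 - (-4)*(-4)) = -31785 + (171 - 1*16) = -31785 + (171 - 16) = -31785 + 155 = -31630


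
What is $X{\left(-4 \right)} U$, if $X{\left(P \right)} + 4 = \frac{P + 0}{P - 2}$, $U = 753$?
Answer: $-2510$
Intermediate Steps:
$X{\left(P \right)} = -4 + \frac{P}{-2 + P}$ ($X{\left(P \right)} = -4 + \frac{P + 0}{P - 2} = -4 + \frac{P}{-2 + P}$)
$X{\left(-4 \right)} U = \frac{8 - -12}{-2 - 4} \cdot 753 = \frac{8 + 12}{-6} \cdot 753 = \left(- \frac{1}{6}\right) 20 \cdot 753 = \left(- \frac{10}{3}\right) 753 = -2510$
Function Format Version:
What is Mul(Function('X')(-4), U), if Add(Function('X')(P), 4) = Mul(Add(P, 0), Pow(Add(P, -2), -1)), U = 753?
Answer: -2510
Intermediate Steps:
Function('X')(P) = Add(-4, Mul(P, Pow(Add(-2, P), -1))) (Function('X')(P) = Add(-4, Mul(Add(P, 0), Pow(Add(P, -2), -1))) = Add(-4, Mul(P, Pow(Add(-2, P), -1))))
Mul(Function('X')(-4), U) = Mul(Mul(Pow(Add(-2, -4), -1), Add(8, Mul(-3, -4))), 753) = Mul(Mul(Pow(-6, -1), Add(8, 12)), 753) = Mul(Mul(Rational(-1, 6), 20), 753) = Mul(Rational(-10, 3), 753) = -2510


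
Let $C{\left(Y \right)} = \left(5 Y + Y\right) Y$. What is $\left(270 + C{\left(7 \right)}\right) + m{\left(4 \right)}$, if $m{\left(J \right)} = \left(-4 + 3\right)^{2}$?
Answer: $565$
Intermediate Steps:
$m{\left(J \right)} = 1$ ($m{\left(J \right)} = \left(-1\right)^{2} = 1$)
$C{\left(Y \right)} = 6 Y^{2}$ ($C{\left(Y \right)} = 6 Y Y = 6 Y^{2}$)
$\left(270 + C{\left(7 \right)}\right) + m{\left(4 \right)} = \left(270 + 6 \cdot 7^{2}\right) + 1 = \left(270 + 6 \cdot 49\right) + 1 = \left(270 + 294\right) + 1 = 564 + 1 = 565$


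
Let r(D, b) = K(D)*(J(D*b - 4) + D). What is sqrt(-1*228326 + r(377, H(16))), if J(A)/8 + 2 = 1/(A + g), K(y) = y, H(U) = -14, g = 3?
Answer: I*sqrt(2570239029053)/5279 ≈ 303.69*I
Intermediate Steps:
J(A) = -16 + 8/(3 + A) (J(A) = -16 + 8/(A + 3) = -16 + 8/(3 + A))
r(D, b) = D*(D + 8*(3 - 2*D*b)/(-1 + D*b)) (r(D, b) = D*(8*(-5 - 2*(D*b - 4))/(3 + (D*b - 4)) + D) = D*(8*(-5 - 2*(-4 + D*b))/(3 + (-4 + D*b)) + D) = D*(8*(-5 + (8 - 2*D*b))/(-1 + D*b) + D) = D*(8*(3 - 2*D*b)/(-1 + D*b) + D) = D*(D + 8*(3 - 2*D*b)/(-1 + D*b)))
sqrt(-1*228326 + r(377, H(16))) = sqrt(-1*228326 + 377*(24 + 377*(-1 + 377*(-14)) - 16*377*(-14))/(-1 + 377*(-14))) = sqrt(-228326 + 377*(24 + 377*(-1 - 5278) + 84448)/(-1 - 5278)) = sqrt(-228326 + 377*(24 + 377*(-5279) + 84448)/(-5279)) = sqrt(-228326 + 377*(-1/5279)*(24 - 1990183 + 84448)) = sqrt(-228326 + 377*(-1/5279)*(-1905711)) = sqrt(-228326 + 718453047/5279) = sqrt(-486879907/5279) = I*sqrt(2570239029053)/5279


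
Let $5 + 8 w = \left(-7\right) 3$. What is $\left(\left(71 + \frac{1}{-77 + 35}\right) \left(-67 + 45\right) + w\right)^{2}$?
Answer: $\frac{17275684969}{7056} \approx 2.4484 \cdot 10^{6}$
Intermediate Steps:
$w = - \frac{13}{4}$ ($w = - \frac{5}{8} + \frac{\left(-7\right) 3}{8} = - \frac{5}{8} + \frac{1}{8} \left(-21\right) = - \frac{5}{8} - \frac{21}{8} = - \frac{13}{4} \approx -3.25$)
$\left(\left(71 + \frac{1}{-77 + 35}\right) \left(-67 + 45\right) + w\right)^{2} = \left(\left(71 + \frac{1}{-77 + 35}\right) \left(-67 + 45\right) - \frac{13}{4}\right)^{2} = \left(\left(71 + \frac{1}{-42}\right) \left(-22\right) - \frac{13}{4}\right)^{2} = \left(\left(71 - \frac{1}{42}\right) \left(-22\right) - \frac{13}{4}\right)^{2} = \left(\frac{2981}{42} \left(-22\right) - \frac{13}{4}\right)^{2} = \left(- \frac{32791}{21} - \frac{13}{4}\right)^{2} = \left(- \frac{131437}{84}\right)^{2} = \frac{17275684969}{7056}$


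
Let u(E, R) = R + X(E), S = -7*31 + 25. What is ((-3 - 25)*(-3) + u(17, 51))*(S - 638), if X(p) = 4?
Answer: -115370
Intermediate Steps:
S = -192 (S = -217 + 25 = -192)
u(E, R) = 4 + R (u(E, R) = R + 4 = 4 + R)
((-3 - 25)*(-3) + u(17, 51))*(S - 638) = ((-3 - 25)*(-3) + (4 + 51))*(-192 - 638) = (-28*(-3) + 55)*(-830) = (84 + 55)*(-830) = 139*(-830) = -115370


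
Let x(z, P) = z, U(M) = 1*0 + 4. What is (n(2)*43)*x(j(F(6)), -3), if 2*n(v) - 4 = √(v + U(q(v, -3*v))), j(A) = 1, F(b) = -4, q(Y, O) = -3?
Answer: 86 + 43*√6/2 ≈ 138.66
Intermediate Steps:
U(M) = 4 (U(M) = 0 + 4 = 4)
n(v) = 2 + √(4 + v)/2 (n(v) = 2 + √(v + 4)/2 = 2 + √(4 + v)/2)
(n(2)*43)*x(j(F(6)), -3) = ((2 + √(4 + 2)/2)*43)*1 = ((2 + √6/2)*43)*1 = (86 + 43*√6/2)*1 = 86 + 43*√6/2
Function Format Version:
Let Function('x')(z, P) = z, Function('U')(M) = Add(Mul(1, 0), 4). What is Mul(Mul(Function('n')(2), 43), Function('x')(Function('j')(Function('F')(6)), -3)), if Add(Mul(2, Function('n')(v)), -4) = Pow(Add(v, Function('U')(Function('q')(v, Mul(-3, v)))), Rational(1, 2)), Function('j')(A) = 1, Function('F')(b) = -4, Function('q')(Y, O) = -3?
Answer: Add(86, Mul(Rational(43, 2), Pow(6, Rational(1, 2)))) ≈ 138.66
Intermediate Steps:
Function('U')(M) = 4 (Function('U')(M) = Add(0, 4) = 4)
Function('n')(v) = Add(2, Mul(Rational(1, 2), Pow(Add(4, v), Rational(1, 2)))) (Function('n')(v) = Add(2, Mul(Rational(1, 2), Pow(Add(v, 4), Rational(1, 2)))) = Add(2, Mul(Rational(1, 2), Pow(Add(4, v), Rational(1, 2)))))
Mul(Mul(Function('n')(2), 43), Function('x')(Function('j')(Function('F')(6)), -3)) = Mul(Mul(Add(2, Mul(Rational(1, 2), Pow(Add(4, 2), Rational(1, 2)))), 43), 1) = Mul(Mul(Add(2, Mul(Rational(1, 2), Pow(6, Rational(1, 2)))), 43), 1) = Mul(Add(86, Mul(Rational(43, 2), Pow(6, Rational(1, 2)))), 1) = Add(86, Mul(Rational(43, 2), Pow(6, Rational(1, 2))))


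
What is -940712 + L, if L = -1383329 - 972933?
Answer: -3296974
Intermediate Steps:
L = -2356262
-940712 + L = -940712 - 2356262 = -3296974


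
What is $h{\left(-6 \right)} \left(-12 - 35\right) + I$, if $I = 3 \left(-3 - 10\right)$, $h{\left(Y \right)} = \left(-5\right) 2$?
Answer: $431$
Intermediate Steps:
$h{\left(Y \right)} = -10$
$I = -39$ ($I = 3 \left(-3 - 10\right) = 3 \left(-13\right) = -39$)
$h{\left(-6 \right)} \left(-12 - 35\right) + I = - 10 \left(-12 - 35\right) - 39 = \left(-10\right) \left(-47\right) - 39 = 470 - 39 = 431$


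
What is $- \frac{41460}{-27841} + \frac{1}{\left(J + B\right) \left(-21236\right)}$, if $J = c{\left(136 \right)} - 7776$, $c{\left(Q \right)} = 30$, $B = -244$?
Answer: $\frac{7034752062241}{4723939493240} \approx 1.4892$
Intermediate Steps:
$J = -7746$ ($J = 30 - 7776 = -7746$)
$- \frac{41460}{-27841} + \frac{1}{\left(J + B\right) \left(-21236\right)} = - \frac{41460}{-27841} + \frac{1}{\left(-7746 - 244\right) \left(-21236\right)} = \left(-41460\right) \left(- \frac{1}{27841}\right) + \frac{1}{-7990} \left(- \frac{1}{21236}\right) = \frac{41460}{27841} - - \frac{1}{169675640} = \frac{41460}{27841} + \frac{1}{169675640} = \frac{7034752062241}{4723939493240}$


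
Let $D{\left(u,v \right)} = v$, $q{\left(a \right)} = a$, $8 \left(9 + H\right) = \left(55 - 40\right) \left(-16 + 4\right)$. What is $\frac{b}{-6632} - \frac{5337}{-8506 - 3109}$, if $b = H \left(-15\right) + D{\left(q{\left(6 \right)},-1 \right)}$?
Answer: $\frac{59837023}{154061360} \approx 0.3884$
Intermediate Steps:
$H = - \frac{63}{2}$ ($H = -9 + \frac{\left(55 - 40\right) \left(-16 + 4\right)}{8} = -9 + \frac{15 \left(-12\right)}{8} = -9 + \frac{1}{8} \left(-180\right) = -9 - \frac{45}{2} = - \frac{63}{2} \approx -31.5$)
$b = \frac{943}{2}$ ($b = \left(- \frac{63}{2}\right) \left(-15\right) - 1 = \frac{945}{2} - 1 = \frac{943}{2} \approx 471.5$)
$\frac{b}{-6632} - \frac{5337}{-8506 - 3109} = \frac{943}{2 \left(-6632\right)} - \frac{5337}{-8506 - 3109} = \frac{943}{2} \left(- \frac{1}{6632}\right) - \frac{5337}{-11615} = - \frac{943}{13264} - - \frac{5337}{11615} = - \frac{943}{13264} + \frac{5337}{11615} = \frac{59837023}{154061360}$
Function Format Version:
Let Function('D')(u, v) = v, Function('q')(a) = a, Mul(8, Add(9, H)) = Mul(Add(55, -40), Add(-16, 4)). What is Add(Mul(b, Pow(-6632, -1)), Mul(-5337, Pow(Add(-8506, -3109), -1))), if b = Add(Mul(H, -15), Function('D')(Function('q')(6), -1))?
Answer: Rational(59837023, 154061360) ≈ 0.38840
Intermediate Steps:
H = Rational(-63, 2) (H = Add(-9, Mul(Rational(1, 8), Mul(Add(55, -40), Add(-16, 4)))) = Add(-9, Mul(Rational(1, 8), Mul(15, -12))) = Add(-9, Mul(Rational(1, 8), -180)) = Add(-9, Rational(-45, 2)) = Rational(-63, 2) ≈ -31.500)
b = Rational(943, 2) (b = Add(Mul(Rational(-63, 2), -15), -1) = Add(Rational(945, 2), -1) = Rational(943, 2) ≈ 471.50)
Add(Mul(b, Pow(-6632, -1)), Mul(-5337, Pow(Add(-8506, -3109), -1))) = Add(Mul(Rational(943, 2), Pow(-6632, -1)), Mul(-5337, Pow(Add(-8506, -3109), -1))) = Add(Mul(Rational(943, 2), Rational(-1, 6632)), Mul(-5337, Pow(-11615, -1))) = Add(Rational(-943, 13264), Mul(-5337, Rational(-1, 11615))) = Add(Rational(-943, 13264), Rational(5337, 11615)) = Rational(59837023, 154061360)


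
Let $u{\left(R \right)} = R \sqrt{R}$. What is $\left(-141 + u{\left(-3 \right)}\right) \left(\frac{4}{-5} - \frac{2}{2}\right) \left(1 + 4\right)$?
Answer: $1269 + 27 i \sqrt{3} \approx 1269.0 + 46.765 i$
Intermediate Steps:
$u{\left(R \right)} = R^{\frac{3}{2}}$
$\left(-141 + u{\left(-3 \right)}\right) \left(\frac{4}{-5} - \frac{2}{2}\right) \left(1 + 4\right) = \left(-141 + \left(-3\right)^{\frac{3}{2}}\right) \left(\frac{4}{-5} - \frac{2}{2}\right) \left(1 + 4\right) = \left(-141 - 3 i \sqrt{3}\right) \left(4 \left(- \frac{1}{5}\right) - 1\right) 5 = \left(-141 - 3 i \sqrt{3}\right) \left(- \frac{4}{5} - 1\right) 5 = \left(-141 - 3 i \sqrt{3}\right) \left(\left(- \frac{9}{5}\right) 5\right) = \left(-141 - 3 i \sqrt{3}\right) \left(-9\right) = 1269 + 27 i \sqrt{3}$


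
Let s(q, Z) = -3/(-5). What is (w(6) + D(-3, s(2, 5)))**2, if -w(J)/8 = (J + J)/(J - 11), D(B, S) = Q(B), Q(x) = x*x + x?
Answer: 15876/25 ≈ 635.04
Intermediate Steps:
s(q, Z) = 3/5 (s(q, Z) = -3*(-1/5) = 3/5)
Q(x) = x + x**2 (Q(x) = x**2 + x = x + x**2)
D(B, S) = B*(1 + B)
w(J) = -16*J/(-11 + J) (w(J) = -8*(J + J)/(J - 11) = -8*2*J/(-11 + J) = -16*J/(-11 + J))
(w(6) + D(-3, s(2, 5)))**2 = (-16*6/(-11 + 6) - 3*(1 - 3))**2 = (-16*6/(-5) - 3*(-2))**2 = (-16*6*(-1/5) + 6)**2 = (96/5 + 6)**2 = (126/5)**2 = 15876/25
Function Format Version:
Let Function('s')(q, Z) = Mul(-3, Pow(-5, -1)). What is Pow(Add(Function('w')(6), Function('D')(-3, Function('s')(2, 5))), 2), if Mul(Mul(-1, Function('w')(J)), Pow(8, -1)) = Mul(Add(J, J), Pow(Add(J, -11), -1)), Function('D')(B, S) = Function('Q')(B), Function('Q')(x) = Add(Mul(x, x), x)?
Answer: Rational(15876, 25) ≈ 635.04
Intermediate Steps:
Function('s')(q, Z) = Rational(3, 5) (Function('s')(q, Z) = Mul(-3, Rational(-1, 5)) = Rational(3, 5))
Function('Q')(x) = Add(x, Pow(x, 2)) (Function('Q')(x) = Add(Pow(x, 2), x) = Add(x, Pow(x, 2)))
Function('D')(B, S) = Mul(B, Add(1, B))
Function('w')(J) = Mul(-16, J, Pow(Add(-11, J), -1)) (Function('w')(J) = Mul(-8, Mul(Add(J, J), Pow(Add(J, -11), -1))) = Mul(-8, Mul(Mul(2, J), Pow(Add(-11, J), -1))) = Mul(-8, Mul(2, J, Pow(Add(-11, J), -1))) = Mul(-16, J, Pow(Add(-11, J), -1)))
Pow(Add(Function('w')(6), Function('D')(-3, Function('s')(2, 5))), 2) = Pow(Add(Mul(-16, 6, Pow(Add(-11, 6), -1)), Mul(-3, Add(1, -3))), 2) = Pow(Add(Mul(-16, 6, Pow(-5, -1)), Mul(-3, -2)), 2) = Pow(Add(Mul(-16, 6, Rational(-1, 5)), 6), 2) = Pow(Add(Rational(96, 5), 6), 2) = Pow(Rational(126, 5), 2) = Rational(15876, 25)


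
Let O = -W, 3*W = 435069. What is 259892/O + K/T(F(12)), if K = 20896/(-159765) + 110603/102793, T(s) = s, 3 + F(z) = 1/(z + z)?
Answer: -119021502381724508/56366252744329095 ≈ -2.1116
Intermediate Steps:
F(z) = -3 + 1/(2*z) (F(z) = -3 + 1/(z + z) = -3 + 1/(2*z))
W = 145023 (W = (⅓)*435069 = 145023)
O = -145023 (O = -1*145023 = -145023)
K = 15522525767/16422723645 (K = 20896*(-1/159765) + 110603*(1/102793) = -20896/159765 + 110603/102793 = 15522525767/16422723645 ≈ 0.94519)
259892/O + K/T(F(12)) = 259892/(-145023) + 15522525767/(16422723645*(-3 + (½)/12)) = 259892*(-1/145023) + 15522525767/(16422723645*(-3 + (½)*(1/12))) = -259892/145023 + 15522525767/(16422723645*(-3 + 1/24)) = -259892/145023 + 15522525767/(16422723645*(-71/24)) = -259892/145023 + (15522525767/16422723645)*(-24/71) = -259892/145023 - 124180206136/388671126265 = -119021502381724508/56366252744329095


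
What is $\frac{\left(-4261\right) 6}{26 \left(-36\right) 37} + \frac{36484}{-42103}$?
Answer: $- \frac{31184765}{243018516} \approx -0.12832$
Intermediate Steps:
$\frac{\left(-4261\right) 6}{26 \left(-36\right) 37} + \frac{36484}{-42103} = - \frac{25566}{\left(-936\right) 37} + 36484 \left(- \frac{1}{42103}\right) = - \frac{25566}{-34632} - \frac{36484}{42103} = \left(-25566\right) \left(- \frac{1}{34632}\right) - \frac{36484}{42103} = \frac{4261}{5772} - \frac{36484}{42103} = - \frac{31184765}{243018516}$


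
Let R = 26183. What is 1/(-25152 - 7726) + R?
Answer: 860844673/32878 ≈ 26183.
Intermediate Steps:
1/(-25152 - 7726) + R = 1/(-25152 - 7726) + 26183 = 1/(-32878) + 26183 = -1/32878 + 26183 = 860844673/32878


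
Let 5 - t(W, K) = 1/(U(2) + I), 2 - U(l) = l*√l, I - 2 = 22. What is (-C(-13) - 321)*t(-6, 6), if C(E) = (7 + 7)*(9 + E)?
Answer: -439105/334 + 265*√2/334 ≈ -1313.6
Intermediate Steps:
I = 24 (I = 2 + 22 = 24)
U(l) = 2 - l^(3/2) (U(l) = 2 - l*√l = 2 - l^(3/2))
t(W, K) = 5 - 1/(26 - 2*√2) (t(W, K) = 5 - 1/((2 - 2^(3/2)) + 24) = 5 - 1/((2 - 2*√2) + 24) = 5 - 1/(26 - 2*√2))
C(E) = 126 + 14*E (C(E) = 14*(9 + E) = 126 + 14*E)
(-C(-13) - 321)*t(-6, 6) = (-(126 + 14*(-13)) - 321)*(1657/334 - √2/334) = (-(126 - 182) - 321)*(1657/334 - √2/334) = (-1*(-56) - 321)*(1657/334 - √2/334) = (56 - 321)*(1657/334 - √2/334) = -265*(1657/334 - √2/334) = -439105/334 + 265*√2/334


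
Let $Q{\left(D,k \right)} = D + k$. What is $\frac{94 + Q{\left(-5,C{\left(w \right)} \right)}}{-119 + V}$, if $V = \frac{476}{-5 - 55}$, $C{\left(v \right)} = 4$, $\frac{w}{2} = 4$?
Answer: $- \frac{1395}{1904} \approx -0.73267$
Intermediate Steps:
$w = 8$ ($w = 2 \cdot 4 = 8$)
$V = - \frac{119}{15}$ ($V = \frac{476}{-60} = 476 \left(- \frac{1}{60}\right) = - \frac{119}{15} \approx -7.9333$)
$\frac{94 + Q{\left(-5,C{\left(w \right)} \right)}}{-119 + V} = \frac{94 + \left(-5 + 4\right)}{-119 - \frac{119}{15}} = \frac{94 - 1}{- \frac{1904}{15}} = 93 \left(- \frac{15}{1904}\right) = - \frac{1395}{1904}$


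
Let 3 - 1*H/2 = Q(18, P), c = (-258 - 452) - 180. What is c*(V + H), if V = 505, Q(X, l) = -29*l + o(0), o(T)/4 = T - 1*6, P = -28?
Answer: 947850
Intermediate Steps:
o(T) = -24 + 4*T (o(T) = 4*(T - 1*6) = 4*(T - 6) = 4*(-6 + T) = -24 + 4*T)
c = -890 (c = -710 - 180 = -890)
Q(X, l) = -24 - 29*l (Q(X, l) = -29*l + (-24 + 4*0) = -29*l + (-24 + 0) = -29*l - 24 = -24 - 29*l)
H = -1570 (H = 6 - 2*(-24 - 29*(-28)) = 6 - 2*(-24 + 812) = 6 - 2*788 = 6 - 1576 = -1570)
c*(V + H) = -890*(505 - 1570) = -890*(-1065) = 947850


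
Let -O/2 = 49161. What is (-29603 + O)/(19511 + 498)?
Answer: -7525/1177 ≈ -6.3934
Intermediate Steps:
O = -98322 (O = -2*49161 = -98322)
(-29603 + O)/(19511 + 498) = (-29603 - 98322)/(19511 + 498) = -127925/20009 = -127925*1/20009 = -7525/1177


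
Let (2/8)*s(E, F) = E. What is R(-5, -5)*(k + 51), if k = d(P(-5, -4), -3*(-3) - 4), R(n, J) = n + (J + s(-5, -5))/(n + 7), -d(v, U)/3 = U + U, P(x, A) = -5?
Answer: -735/2 ≈ -367.50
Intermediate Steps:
s(E, F) = 4*E
d(v, U) = -6*U (d(v, U) = -3*(U + U) = -6*U)
R(n, J) = n + (-20 + J)/(7 + n) (R(n, J) = n + (J + 4*(-5))/(n + 7) = n + (J - 20)/(7 + n) = n + (-20 + J)/(7 + n))
k = -30 (k = -6*(-3*(-3) - 4) = -6*(9 - 4) = -6*5 = -30)
R(-5, -5)*(k + 51) = ((-20 - 5 + (-5)² + 7*(-5))/(7 - 5))*(-30 + 51) = ((-20 - 5 + 25 - 35)/2)*21 = ((½)*(-35))*21 = -35/2*21 = -735/2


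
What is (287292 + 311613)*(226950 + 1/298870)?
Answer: 8124571128436281/59774 ≈ 1.3592e+11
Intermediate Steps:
(287292 + 311613)*(226950 + 1/298870) = 598905*(226950 + 1/298870) = 598905*(67828546501/298870) = 8124571128436281/59774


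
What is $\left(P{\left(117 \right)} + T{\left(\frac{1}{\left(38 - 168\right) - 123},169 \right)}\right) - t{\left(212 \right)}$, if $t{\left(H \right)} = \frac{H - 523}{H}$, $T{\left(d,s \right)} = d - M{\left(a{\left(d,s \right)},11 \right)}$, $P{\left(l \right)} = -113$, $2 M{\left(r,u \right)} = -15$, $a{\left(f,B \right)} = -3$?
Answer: $- \frac{5580127}{53636} \approx -104.04$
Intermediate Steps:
$M{\left(r,u \right)} = - \frac{15}{2}$ ($M{\left(r,u \right)} = \frac{1}{2} \left(-15\right) = - \frac{15}{2}$)
$T{\left(d,s \right)} = \frac{15}{2} + d$ ($T{\left(d,s \right)} = d - - \frac{15}{2} = d + \frac{15}{2} = \frac{15}{2} + d$)
$t{\left(H \right)} = \frac{-523 + H}{H}$
$\left(P{\left(117 \right)} + T{\left(\frac{1}{\left(38 - 168\right) - 123},169 \right)}\right) - t{\left(212 \right)} = \left(-113 + \left(\frac{15}{2} + \frac{1}{\left(38 - 168\right) - 123}\right)\right) - \frac{-523 + 212}{212} = \left(-113 + \left(\frac{15}{2} + \frac{1}{-130 - 123}\right)\right) - \frac{1}{212} \left(-311\right) = \left(-113 + \left(\frac{15}{2} + \frac{1}{-253}\right)\right) - - \frac{311}{212} = \left(-113 + \left(\frac{15}{2} - \frac{1}{253}\right)\right) + \frac{311}{212} = \left(-113 + \frac{3793}{506}\right) + \frac{311}{212} = - \frac{53385}{506} + \frac{311}{212} = - \frac{5580127}{53636}$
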